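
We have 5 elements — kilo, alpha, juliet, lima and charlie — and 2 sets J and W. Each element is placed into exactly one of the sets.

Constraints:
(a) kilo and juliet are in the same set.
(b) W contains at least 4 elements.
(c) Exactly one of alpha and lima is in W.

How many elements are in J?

1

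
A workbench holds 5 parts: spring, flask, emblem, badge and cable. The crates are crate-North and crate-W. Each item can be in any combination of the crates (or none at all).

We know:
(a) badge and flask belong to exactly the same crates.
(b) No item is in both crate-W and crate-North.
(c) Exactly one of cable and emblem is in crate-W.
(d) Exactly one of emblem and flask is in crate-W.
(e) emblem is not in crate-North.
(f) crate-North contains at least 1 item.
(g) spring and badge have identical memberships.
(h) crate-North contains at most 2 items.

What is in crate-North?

crate-North = {cable}

From (e): emblem ∉ crate-North.
Suppose spring ∈ crate-North: no assignment then satisfies all the clues, so spring ∉ crate-North.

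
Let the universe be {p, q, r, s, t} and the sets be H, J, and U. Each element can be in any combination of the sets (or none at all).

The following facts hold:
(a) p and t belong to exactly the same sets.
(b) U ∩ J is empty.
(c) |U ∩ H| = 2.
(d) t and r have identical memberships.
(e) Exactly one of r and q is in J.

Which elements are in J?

J = {p, r, t}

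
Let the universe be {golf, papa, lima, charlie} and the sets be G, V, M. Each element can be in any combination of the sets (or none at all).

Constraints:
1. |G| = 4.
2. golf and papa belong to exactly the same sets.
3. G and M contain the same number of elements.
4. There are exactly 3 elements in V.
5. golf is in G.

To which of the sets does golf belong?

golf: G, M, V

From (5): golf ∈ G.
(1): only 4 candidates remain for G, so all are in.
Suppose golf ∉ V: no assignment then satisfies all the clues, so golf ∈ V.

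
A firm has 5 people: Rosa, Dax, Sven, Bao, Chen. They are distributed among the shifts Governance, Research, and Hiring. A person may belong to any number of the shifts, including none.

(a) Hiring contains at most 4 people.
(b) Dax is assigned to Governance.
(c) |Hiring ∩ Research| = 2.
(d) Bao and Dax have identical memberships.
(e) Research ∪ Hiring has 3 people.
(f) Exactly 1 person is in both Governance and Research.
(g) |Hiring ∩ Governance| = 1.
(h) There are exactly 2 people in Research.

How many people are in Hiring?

3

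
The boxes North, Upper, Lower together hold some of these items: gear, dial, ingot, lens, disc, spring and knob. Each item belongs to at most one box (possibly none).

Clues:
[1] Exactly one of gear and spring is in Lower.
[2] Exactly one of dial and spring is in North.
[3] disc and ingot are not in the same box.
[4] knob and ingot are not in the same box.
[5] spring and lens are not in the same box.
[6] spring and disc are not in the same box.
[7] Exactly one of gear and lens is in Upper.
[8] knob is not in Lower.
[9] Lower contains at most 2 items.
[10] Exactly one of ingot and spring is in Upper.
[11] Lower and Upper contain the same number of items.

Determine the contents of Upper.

Upper = {ingot, lens}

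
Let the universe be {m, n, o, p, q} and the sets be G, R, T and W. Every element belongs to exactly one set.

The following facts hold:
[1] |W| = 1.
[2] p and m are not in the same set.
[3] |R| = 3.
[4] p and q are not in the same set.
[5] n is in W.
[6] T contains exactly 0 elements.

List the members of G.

G = {p}

From (5): n ∈ W.
(1): W already has 1, so the rest are out.
(6): T already has 0, so the rest are out.
Suppose m ∈ G: no assignment then satisfies all the clues, so m ∉ G.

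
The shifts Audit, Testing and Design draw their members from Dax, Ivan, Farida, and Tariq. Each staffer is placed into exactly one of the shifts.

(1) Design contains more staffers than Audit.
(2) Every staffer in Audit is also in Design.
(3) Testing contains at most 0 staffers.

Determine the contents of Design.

Design = {Dax, Farida, Ivan, Tariq}

(3): Testing already has 0, so the rest are out.
Suppose Dax ∉ Design: no assignment then satisfies all the clues, so Dax ∈ Design.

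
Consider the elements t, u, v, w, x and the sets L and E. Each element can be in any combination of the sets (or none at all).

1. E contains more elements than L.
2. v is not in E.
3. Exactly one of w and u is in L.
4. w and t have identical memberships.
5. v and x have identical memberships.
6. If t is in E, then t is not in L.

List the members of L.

L = {u}

From (2): v ∉ E.
(5): x matches v: x ∉ E.
Suppose t ∈ L: no assignment then satisfies all the clues, so t ∉ L.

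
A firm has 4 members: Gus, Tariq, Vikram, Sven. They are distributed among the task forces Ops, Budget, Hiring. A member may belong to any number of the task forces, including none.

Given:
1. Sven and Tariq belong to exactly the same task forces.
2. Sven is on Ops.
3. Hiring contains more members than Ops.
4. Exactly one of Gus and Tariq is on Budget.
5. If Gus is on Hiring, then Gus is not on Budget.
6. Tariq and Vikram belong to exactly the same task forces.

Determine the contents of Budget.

From (2): Sven ∈ Ops.
(1): Tariq matches Sven: Tariq ∈ Ops.
(6): Vikram matches Tariq: Vikram ∈ Ops.
Suppose Gus ∈ Budget: no assignment then satisfies all the clues, so Gus ∉ Budget.

Budget = {Sven, Tariq, Vikram}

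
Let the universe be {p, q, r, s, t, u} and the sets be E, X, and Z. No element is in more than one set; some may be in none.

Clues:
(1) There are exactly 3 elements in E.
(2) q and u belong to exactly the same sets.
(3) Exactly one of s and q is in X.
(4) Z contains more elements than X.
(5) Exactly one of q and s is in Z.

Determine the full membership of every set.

E = {p, r, t}; X = {s}; Z = {q, u}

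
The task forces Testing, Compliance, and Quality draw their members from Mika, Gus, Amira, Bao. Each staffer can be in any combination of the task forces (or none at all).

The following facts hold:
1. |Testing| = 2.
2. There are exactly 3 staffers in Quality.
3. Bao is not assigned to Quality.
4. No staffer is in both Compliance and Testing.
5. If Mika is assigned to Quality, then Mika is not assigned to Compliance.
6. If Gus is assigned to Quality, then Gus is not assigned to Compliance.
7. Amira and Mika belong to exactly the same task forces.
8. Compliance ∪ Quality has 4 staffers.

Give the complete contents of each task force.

Testing = {Amira, Mika}; Compliance = {Bao}; Quality = {Amira, Gus, Mika}

From (3): Bao ∉ Quality.
(2): only 3 candidates remain for Quality, so all are in.
(5): Mika ∉ Compliance.
(6): Gus ∉ Compliance.
(7): Amira matches Mika: Amira ∉ Compliance.
Suppose Mika ∉ Testing: no assignment then satisfies all the clues, so Mika ∈ Testing.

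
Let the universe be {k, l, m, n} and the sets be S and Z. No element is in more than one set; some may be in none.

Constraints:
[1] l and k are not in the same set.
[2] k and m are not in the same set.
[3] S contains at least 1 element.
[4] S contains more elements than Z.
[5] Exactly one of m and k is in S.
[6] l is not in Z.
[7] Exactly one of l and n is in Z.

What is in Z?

From (6): l ∉ Z.
(7) (exactly one): n ∈ Z.
Suppose k ∈ Z: no assignment then satisfies all the clues, so k ∉ Z.

Z = {n}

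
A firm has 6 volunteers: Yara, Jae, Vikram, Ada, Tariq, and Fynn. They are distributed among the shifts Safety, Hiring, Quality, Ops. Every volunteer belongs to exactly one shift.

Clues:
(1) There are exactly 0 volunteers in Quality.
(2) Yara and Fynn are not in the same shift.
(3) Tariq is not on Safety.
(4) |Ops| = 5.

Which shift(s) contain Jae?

Jae: Ops

From (3): Tariq ∉ Safety.
(1): Quality already has 0, so the rest are out.
Suppose Jae ∈ Safety: no assignment then satisfies all the clues, so Jae ∉ Safety.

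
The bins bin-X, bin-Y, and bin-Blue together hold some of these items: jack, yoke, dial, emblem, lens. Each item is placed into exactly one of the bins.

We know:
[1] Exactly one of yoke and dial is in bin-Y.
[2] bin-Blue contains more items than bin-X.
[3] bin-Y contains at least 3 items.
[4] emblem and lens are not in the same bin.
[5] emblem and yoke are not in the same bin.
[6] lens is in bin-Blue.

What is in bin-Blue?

bin-Blue = {lens, yoke}

From (6): lens ∈ bin-Blue.
(4): emblem ∉ bin-Blue.
Suppose jack ∈ bin-Blue: no assignment then satisfies all the clues, so jack ∉ bin-Blue.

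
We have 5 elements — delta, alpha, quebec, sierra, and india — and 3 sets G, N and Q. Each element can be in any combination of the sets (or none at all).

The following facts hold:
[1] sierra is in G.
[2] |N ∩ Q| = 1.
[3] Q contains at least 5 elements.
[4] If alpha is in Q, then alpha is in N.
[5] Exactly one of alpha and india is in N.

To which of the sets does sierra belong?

sierra: G, Q

From (1): sierra ∈ G.
(3): only 5 candidates remain for Q, so all are in.
(4): alpha ∈ N.
(5) (exactly one): india ∉ N.
Suppose sierra ∈ N: no assignment then satisfies all the clues, so sierra ∉ N.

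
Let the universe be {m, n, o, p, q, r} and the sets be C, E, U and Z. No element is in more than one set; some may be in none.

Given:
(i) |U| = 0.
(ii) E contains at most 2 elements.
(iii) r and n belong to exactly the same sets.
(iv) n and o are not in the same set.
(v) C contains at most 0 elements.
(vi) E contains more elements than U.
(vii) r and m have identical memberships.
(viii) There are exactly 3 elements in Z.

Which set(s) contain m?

m: Z

(i): U already has 0, so the rest are out.
(v): C already has 0, so the rest are out.
Suppose m ∈ E: no assignment then satisfies all the clues, so m ∉ E.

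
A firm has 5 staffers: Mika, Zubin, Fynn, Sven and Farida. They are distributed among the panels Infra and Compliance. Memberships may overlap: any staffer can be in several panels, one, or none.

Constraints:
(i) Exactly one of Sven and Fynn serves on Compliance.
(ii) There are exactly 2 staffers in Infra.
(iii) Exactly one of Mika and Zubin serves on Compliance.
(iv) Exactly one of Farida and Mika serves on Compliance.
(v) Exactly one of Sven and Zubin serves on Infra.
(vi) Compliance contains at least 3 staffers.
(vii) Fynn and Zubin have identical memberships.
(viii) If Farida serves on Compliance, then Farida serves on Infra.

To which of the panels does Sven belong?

Sven: Infra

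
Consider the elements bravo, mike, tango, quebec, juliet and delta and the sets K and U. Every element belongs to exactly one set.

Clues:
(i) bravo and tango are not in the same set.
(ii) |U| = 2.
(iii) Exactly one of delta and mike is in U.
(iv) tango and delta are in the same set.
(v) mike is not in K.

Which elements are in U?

U = {bravo, mike}

From (v): mike ∉ K.
Only one set left: mike ∈ U.
(iii) (exactly one): delta ∉ U.
(iv): tango matches delta: tango ∉ U.
Only one set left: tango ∈ K.
Only one set left: delta ∈ K.
(i): bravo ∉ K.
Only one set left: bravo ∈ U.
(ii): U already has 2, so the rest are out.
Only one set left: quebec ∈ K.
Only one set left: juliet ∈ K.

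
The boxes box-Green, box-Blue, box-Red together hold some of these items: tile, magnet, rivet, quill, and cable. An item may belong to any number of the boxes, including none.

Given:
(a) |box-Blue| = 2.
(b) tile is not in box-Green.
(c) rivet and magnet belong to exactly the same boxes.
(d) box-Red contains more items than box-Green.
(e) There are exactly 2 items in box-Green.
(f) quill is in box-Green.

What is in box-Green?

From (b): tile ∉ box-Green.
From (f): quill ∈ box-Green.
Suppose magnet ∈ box-Green: no assignment then satisfies all the clues, so magnet ∉ box-Green.

box-Green = {cable, quill}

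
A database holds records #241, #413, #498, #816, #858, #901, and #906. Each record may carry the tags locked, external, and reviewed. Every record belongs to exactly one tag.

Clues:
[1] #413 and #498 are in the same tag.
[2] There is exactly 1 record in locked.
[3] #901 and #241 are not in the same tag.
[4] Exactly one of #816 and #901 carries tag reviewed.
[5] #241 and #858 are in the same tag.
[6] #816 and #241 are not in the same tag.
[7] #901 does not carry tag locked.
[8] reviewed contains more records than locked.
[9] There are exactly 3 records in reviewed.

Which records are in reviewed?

reviewed = {#413, #498, #901}

From (7): #901 ∉ locked.
Suppose #241 ∈ reviewed: no assignment then satisfies all the clues, so #241 ∉ reviewed.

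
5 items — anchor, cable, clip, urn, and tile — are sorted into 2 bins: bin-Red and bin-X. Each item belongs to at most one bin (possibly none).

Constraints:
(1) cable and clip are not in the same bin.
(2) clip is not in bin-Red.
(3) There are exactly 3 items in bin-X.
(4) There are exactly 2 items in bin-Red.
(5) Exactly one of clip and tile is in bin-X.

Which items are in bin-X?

bin-X = {anchor, clip, urn}

From (2): clip ∉ bin-Red.
Suppose anchor ∉ bin-X: no assignment then satisfies all the clues, so anchor ∈ bin-X.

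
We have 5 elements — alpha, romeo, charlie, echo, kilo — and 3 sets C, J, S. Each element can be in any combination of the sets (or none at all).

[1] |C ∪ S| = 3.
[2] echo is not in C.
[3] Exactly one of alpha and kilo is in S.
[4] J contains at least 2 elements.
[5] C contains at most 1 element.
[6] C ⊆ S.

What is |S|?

3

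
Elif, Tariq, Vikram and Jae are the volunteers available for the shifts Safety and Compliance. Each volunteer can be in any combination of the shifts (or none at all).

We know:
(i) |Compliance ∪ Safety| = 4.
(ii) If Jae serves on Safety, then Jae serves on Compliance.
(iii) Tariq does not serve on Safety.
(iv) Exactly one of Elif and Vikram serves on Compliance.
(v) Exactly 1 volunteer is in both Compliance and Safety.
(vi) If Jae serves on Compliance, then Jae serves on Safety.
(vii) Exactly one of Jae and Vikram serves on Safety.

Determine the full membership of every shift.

Safety = {Elif, Jae}; Compliance = {Jae, Tariq, Vikram}

From (iii): Tariq ∉ Safety.
Suppose Elif ∉ Safety: no assignment then satisfies all the clues, so Elif ∈ Safety.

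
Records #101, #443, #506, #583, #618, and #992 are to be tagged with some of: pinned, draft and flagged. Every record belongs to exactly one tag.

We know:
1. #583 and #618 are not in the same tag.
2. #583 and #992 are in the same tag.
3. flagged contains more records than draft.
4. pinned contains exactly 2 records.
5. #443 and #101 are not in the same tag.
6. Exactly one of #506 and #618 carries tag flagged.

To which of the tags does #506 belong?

#506: flagged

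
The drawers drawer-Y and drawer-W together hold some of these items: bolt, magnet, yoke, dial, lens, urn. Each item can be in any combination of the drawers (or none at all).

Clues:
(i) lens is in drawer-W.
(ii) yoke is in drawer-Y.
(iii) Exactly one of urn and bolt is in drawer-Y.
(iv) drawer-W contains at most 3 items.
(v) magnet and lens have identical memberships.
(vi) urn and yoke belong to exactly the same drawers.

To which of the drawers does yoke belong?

From (i): lens ∈ drawer-W.
From (ii): yoke ∈ drawer-Y.
(v): magnet matches lens: magnet ∈ drawer-W.
(vi): urn matches yoke: urn ∈ drawer-Y.
(iii) (exactly one): bolt ∉ drawer-Y.
Suppose yoke ∈ drawer-W: no assignment then satisfies all the clues, so yoke ∉ drawer-W.

yoke: drawer-Y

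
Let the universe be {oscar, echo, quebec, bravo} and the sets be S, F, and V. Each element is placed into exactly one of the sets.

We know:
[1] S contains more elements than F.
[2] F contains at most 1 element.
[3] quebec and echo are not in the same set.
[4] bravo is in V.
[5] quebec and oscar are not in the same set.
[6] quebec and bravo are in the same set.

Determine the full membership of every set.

S = {echo, oscar}; F = {}; V = {bravo, quebec}

From (4): bravo ∈ V.
(6): quebec matches bravo: quebec ∉ S.
(6): quebec matches bravo: quebec ∉ F.
(6): quebec matches bravo: quebec ∈ V.
(3): echo ∉ V.
(5): oscar ∉ V.
Suppose oscar ∉ S: no assignment then satisfies all the clues, so oscar ∈ S.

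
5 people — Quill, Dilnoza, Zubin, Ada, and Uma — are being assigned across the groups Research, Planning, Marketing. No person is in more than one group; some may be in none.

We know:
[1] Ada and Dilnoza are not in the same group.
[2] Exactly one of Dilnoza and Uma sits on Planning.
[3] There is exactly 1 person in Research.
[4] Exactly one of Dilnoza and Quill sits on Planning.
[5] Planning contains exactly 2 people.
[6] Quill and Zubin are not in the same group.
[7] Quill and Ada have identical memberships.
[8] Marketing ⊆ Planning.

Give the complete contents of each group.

Research = {Uma}; Planning = {Dilnoza, Zubin}; Marketing = {}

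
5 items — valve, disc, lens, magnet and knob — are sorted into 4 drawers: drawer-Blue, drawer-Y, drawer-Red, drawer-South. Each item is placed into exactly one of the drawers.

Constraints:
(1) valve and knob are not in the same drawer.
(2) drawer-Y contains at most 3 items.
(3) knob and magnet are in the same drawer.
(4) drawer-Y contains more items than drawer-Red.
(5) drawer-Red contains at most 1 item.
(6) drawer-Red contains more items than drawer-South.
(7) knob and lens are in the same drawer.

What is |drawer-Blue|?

1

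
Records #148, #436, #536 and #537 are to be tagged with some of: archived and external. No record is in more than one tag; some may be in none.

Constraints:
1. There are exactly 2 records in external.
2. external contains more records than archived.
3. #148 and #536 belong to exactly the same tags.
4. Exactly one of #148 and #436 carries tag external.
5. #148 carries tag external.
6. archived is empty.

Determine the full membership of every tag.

From (5): #148 ∈ external.
(3): #536 matches #148: #536 ∉ archived.
(3): #536 matches #148: #536 ∈ external.
(4) (exactly one): #436 ∉ external.
(6): archived already has 0, so the rest are out.
(1): external already has 2, so the rest are out.

archived = {}; external = {#148, #536}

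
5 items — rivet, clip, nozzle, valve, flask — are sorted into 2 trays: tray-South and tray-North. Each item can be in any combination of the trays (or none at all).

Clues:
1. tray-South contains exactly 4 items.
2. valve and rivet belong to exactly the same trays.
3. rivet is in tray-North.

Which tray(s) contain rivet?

From (3): rivet ∈ tray-North.
(2): valve matches rivet: valve ∈ tray-North.
Suppose rivet ∉ tray-South: no assignment then satisfies all the clues, so rivet ∈ tray-South.

rivet: tray-North, tray-South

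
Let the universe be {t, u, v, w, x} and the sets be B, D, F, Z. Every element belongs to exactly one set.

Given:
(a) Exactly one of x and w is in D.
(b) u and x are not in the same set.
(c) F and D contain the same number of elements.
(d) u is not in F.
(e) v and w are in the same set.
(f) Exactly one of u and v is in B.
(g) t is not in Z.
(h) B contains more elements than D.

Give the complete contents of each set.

From (d): u ∉ F.
From (g): t ∉ Z.
Suppose t ∈ B: no assignment then satisfies all the clues, so t ∉ B.

B = {v, w}; D = {x}; F = {t}; Z = {u}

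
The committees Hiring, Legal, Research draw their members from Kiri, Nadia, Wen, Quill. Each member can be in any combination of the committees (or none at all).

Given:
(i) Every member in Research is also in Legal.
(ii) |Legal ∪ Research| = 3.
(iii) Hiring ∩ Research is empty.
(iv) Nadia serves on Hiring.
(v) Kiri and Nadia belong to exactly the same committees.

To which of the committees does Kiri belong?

Kiri: Hiring, Legal

From (iv): Nadia ∈ Hiring.
(iii) (disjoint): Nadia ∉ Research.
(v): Kiri matches Nadia: Kiri ∈ Hiring.
(v): Kiri matches Nadia: Kiri ∉ Research.
Suppose Kiri ∉ Legal: no assignment then satisfies all the clues, so Kiri ∈ Legal.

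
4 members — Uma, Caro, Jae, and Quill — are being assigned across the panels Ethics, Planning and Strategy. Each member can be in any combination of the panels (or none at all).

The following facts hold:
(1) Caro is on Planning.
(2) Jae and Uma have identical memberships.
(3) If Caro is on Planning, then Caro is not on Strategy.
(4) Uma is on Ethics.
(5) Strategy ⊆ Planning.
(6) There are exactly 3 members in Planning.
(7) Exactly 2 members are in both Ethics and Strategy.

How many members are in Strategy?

2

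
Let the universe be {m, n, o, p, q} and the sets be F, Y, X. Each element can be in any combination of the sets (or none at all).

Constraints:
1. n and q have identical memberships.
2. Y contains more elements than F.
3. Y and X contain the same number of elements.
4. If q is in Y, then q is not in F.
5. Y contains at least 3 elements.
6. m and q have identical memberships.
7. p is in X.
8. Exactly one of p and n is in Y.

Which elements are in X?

X = {m, n, p, q}

From (7): p ∈ X.
Suppose m ∉ X: no assignment then satisfies all the clues, so m ∈ X.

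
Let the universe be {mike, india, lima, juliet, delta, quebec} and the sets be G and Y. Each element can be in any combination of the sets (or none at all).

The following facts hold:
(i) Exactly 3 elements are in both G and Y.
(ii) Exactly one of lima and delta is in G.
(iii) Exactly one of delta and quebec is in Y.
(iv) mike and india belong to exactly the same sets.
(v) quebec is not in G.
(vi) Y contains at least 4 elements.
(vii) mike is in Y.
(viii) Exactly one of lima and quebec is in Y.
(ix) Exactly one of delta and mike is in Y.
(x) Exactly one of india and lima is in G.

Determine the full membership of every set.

G = {delta, india, juliet, mike}; Y = {india, juliet, mike, quebec}

From (v): quebec ∉ G.
From (vii): mike ∈ Y.
(iv): india matches mike: india ∈ Y.
(ix) (exactly one): delta ∉ Y.
(iii) (exactly one): quebec ∈ Y.
(viii) (exactly one): lima ∉ Y.
(vi): only 4 candidates remain for Y, so all are in.
Suppose mike ∉ G: no assignment then satisfies all the clues, so mike ∈ G.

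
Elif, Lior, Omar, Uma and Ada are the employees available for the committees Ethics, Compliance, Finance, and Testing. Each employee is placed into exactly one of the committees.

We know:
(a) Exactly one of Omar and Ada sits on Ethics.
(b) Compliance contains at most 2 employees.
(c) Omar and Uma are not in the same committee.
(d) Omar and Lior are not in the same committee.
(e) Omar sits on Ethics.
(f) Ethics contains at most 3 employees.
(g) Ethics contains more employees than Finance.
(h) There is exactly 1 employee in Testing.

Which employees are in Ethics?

From (e): Omar ∈ Ethics.
(a) (exactly one): Ada ∉ Ethics.
(c): Uma ∉ Ethics.
(d): Lior ∉ Ethics.
Suppose Elif ∉ Ethics: no assignment then satisfies all the clues, so Elif ∈ Ethics.

Ethics = {Elif, Omar}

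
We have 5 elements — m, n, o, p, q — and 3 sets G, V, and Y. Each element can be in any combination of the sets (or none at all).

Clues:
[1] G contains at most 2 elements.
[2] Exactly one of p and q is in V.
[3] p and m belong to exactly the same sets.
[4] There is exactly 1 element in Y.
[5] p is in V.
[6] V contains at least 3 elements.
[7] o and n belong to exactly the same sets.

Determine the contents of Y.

Y = {q}

From (5): p ∈ V.
(2) (exactly one): q ∉ V.
(3): m matches p: m ∈ V.
Suppose m ∈ Y: no assignment then satisfies all the clues, so m ∉ Y.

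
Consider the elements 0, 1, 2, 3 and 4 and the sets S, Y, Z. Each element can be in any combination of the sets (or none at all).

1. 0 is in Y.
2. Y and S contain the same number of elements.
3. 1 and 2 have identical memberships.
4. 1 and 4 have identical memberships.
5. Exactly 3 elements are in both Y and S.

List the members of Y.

Y = {0, 1, 2, 4}

From (1): 0 ∈ Y.
Suppose 1 ∉ Y: no assignment then satisfies all the clues, so 1 ∈ Y.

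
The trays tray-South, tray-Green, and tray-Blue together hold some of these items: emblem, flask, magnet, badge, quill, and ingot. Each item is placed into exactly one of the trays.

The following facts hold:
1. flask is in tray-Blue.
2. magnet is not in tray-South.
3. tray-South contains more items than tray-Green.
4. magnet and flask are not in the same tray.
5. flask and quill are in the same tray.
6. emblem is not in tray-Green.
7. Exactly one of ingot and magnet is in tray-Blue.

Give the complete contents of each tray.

tray-South = {badge, emblem}; tray-Green = {magnet}; tray-Blue = {flask, ingot, quill}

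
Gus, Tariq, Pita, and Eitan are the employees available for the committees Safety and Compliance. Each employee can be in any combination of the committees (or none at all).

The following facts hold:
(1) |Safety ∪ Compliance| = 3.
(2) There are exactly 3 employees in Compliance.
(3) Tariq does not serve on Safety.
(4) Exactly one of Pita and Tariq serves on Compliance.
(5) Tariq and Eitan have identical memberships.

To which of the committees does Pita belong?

Pita: none

From (3): Tariq ∉ Safety.
(5): Eitan matches Tariq: Eitan ∉ Safety.
Suppose Pita ∈ Safety: no assignment then satisfies all the clues, so Pita ∉ Safety.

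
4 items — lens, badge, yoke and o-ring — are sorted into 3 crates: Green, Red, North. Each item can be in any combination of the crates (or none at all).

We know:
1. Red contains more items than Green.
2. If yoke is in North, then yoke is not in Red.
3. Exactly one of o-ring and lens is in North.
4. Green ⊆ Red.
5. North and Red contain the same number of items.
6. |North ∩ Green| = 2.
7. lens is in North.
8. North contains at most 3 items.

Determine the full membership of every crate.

Green = {badge, lens}; Red = {badge, lens, o-ring}; North = {badge, lens, yoke}

From (7): lens ∈ North.
(3) (exactly one): o-ring ∉ North.
Suppose lens ∉ Green: no assignment then satisfies all the clues, so lens ∈ Green.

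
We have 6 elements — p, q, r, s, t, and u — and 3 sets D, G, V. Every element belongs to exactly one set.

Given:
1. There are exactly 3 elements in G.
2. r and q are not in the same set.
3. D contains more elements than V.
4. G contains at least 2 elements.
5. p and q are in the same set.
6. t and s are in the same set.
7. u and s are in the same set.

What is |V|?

1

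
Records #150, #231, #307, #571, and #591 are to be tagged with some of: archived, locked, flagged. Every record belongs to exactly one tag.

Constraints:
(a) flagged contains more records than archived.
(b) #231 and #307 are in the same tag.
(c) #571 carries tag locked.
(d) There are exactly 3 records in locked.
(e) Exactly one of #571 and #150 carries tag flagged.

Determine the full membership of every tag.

archived = {}; locked = {#231, #307, #571}; flagged = {#150, #591}

From (c): #571 ∈ locked.
(e) (exactly one): #150 ∈ flagged.
Suppose #231 ∈ archived: no assignment then satisfies all the clues, so #231 ∉ archived.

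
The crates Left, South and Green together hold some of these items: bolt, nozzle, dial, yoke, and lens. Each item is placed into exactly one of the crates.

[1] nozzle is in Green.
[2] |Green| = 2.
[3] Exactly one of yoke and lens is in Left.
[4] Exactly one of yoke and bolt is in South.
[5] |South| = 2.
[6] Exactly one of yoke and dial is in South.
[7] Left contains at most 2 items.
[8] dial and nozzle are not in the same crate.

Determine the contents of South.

South = {bolt, dial}

From (1): nozzle ∈ Green.
(8): dial ∉ Green.
Suppose bolt ∉ South: no assignment then satisfies all the clues, so bolt ∈ South.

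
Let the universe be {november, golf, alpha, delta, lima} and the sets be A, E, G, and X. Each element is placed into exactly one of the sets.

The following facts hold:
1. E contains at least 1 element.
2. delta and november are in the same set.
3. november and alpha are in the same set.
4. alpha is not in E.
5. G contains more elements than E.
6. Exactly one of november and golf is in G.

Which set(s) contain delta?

delta: G

From (4): alpha ∉ E.
(3): november matches alpha: november ∉ E.
(2): delta matches november: delta ∉ E.
Suppose delta ∈ A: no assignment then satisfies all the clues, so delta ∉ A.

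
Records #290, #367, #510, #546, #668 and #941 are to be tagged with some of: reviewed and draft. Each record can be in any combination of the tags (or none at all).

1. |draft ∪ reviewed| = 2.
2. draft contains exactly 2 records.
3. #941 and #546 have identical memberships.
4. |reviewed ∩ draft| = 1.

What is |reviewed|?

1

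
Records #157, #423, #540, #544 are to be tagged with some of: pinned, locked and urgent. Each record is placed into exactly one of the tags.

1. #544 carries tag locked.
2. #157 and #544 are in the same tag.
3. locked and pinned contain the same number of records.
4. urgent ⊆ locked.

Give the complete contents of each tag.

pinned = {#423, #540}; locked = {#157, #544}; urgent = {}

From (1): #544 ∈ locked.
(2): #157 matches #544: #157 ∉ pinned.
(2): #157 matches #544: #157 ∈ locked.
Suppose #423 ∉ pinned: no assignment then satisfies all the clues, so #423 ∈ pinned.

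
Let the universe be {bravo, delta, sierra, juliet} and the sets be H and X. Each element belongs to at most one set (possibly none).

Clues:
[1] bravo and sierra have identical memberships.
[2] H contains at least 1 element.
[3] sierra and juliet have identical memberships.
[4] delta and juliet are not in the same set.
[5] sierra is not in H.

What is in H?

From (5): sierra ∉ H.
(1): bravo matches sierra: bravo ∉ H.
(3): juliet matches sierra: juliet ∉ H.
(2): only 1 candidates remain for H, so all are in.

H = {delta}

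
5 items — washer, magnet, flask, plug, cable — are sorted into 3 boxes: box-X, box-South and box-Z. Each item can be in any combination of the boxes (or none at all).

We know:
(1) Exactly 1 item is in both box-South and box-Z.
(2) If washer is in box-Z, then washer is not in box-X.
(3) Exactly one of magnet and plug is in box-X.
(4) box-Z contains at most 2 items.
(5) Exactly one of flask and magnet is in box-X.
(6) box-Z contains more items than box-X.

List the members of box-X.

box-X = {magnet}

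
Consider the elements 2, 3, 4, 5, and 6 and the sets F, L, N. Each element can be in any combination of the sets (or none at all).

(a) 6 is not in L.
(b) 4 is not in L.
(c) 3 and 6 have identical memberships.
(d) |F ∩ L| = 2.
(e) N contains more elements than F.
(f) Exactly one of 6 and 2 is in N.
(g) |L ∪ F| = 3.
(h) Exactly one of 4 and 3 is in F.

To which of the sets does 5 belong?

5: F, L, N

From (a): 6 ∉ L.
From (b): 4 ∉ L.
(c): 3 matches 6: 3 ∉ L.
Suppose 5 ∉ F: no assignment then satisfies all the clues, so 5 ∈ F.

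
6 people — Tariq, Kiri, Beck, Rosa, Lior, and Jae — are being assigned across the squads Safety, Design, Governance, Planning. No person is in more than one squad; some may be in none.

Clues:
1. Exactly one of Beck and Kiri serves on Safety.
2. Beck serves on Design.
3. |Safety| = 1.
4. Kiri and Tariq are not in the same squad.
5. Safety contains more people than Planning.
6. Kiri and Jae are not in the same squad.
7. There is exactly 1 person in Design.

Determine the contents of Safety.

Safety = {Kiri}

From (2): Beck ∈ Design.
(1) (exactly one): Kiri ∈ Safety.
(3): Safety already has 1, so the rest are out.
(7): Design already has 1, so the rest are out.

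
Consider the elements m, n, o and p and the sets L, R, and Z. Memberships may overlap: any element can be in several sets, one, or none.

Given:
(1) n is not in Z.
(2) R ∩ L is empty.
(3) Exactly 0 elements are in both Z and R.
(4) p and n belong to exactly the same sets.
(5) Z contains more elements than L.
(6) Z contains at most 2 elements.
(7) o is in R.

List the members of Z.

Z = {m}

From (1): n ∉ Z.
From (7): o ∈ R.
(2) (disjoint): o ∉ L.
(4): p matches n: p ∉ Z.
Suppose m ∉ Z: no assignment then satisfies all the clues, so m ∈ Z.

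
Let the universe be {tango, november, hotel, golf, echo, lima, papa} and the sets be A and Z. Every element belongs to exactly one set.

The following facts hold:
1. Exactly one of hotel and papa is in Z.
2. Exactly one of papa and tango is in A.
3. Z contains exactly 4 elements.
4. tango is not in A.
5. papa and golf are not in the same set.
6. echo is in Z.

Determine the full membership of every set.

A = {lima, november, papa}; Z = {echo, golf, hotel, tango}

From (4): tango ∉ A.
From (6): echo ∈ Z.
(2) (exactly one): papa ∈ A.
(5): golf ∉ A.
Only one set left: tango ∈ Z.
Only one set left: golf ∈ Z.
(1) (exactly one): hotel ∈ Z.
(3): Z already has 4, so the rest are out.
Only one set left: november ∈ A.
Only one set left: lima ∈ A.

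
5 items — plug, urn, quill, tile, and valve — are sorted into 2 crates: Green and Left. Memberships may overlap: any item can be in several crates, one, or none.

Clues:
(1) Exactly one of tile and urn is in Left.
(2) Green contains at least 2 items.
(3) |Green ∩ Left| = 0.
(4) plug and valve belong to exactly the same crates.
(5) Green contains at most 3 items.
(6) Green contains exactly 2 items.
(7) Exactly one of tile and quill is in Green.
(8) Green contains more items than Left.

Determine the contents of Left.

Left = {tile}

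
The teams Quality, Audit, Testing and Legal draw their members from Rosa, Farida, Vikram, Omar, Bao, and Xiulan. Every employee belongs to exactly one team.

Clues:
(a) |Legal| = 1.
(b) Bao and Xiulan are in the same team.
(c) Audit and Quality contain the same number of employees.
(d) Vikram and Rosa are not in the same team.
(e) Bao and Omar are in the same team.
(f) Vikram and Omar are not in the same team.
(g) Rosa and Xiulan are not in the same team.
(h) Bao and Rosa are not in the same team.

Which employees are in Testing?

Testing = {Bao, Omar, Xiulan}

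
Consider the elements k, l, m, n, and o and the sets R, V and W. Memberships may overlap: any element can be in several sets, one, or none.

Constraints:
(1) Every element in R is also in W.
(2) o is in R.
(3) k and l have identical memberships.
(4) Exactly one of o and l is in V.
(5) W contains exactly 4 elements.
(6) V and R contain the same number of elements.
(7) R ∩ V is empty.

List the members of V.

V = {k, l}

From (2): o ∈ R.
(1) with o ∈ R: o ∈ W.
(7) (disjoint): o ∉ V.
(4) (exactly one): l ∈ V.
(7) (disjoint): l ∉ R.
(3): k matches l: k ∉ R.
(3): k matches l: k ∈ V.
Suppose m ∈ V: no assignment then satisfies all the clues, so m ∉ V.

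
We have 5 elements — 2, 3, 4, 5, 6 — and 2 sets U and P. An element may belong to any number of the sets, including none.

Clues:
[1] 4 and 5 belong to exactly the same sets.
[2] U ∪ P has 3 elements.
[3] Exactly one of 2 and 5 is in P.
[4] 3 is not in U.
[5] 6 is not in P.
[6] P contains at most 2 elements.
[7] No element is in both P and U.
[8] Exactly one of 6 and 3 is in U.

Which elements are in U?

U = {6}

From (4): 3 ∉ U.
From (5): 6 ∉ P.
(8) (exactly one): 6 ∈ U.
Suppose 2 ∈ U: no assignment then satisfies all the clues, so 2 ∉ U.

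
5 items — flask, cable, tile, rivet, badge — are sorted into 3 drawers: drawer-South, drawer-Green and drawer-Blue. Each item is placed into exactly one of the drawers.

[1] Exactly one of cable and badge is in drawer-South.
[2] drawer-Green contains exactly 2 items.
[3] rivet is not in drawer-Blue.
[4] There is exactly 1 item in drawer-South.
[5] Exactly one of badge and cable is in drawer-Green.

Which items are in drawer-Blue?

From (3): rivet ∉ drawer-Blue.
Suppose flask ∉ drawer-Blue: no assignment then satisfies all the clues, so flask ∈ drawer-Blue.

drawer-Blue = {flask, tile}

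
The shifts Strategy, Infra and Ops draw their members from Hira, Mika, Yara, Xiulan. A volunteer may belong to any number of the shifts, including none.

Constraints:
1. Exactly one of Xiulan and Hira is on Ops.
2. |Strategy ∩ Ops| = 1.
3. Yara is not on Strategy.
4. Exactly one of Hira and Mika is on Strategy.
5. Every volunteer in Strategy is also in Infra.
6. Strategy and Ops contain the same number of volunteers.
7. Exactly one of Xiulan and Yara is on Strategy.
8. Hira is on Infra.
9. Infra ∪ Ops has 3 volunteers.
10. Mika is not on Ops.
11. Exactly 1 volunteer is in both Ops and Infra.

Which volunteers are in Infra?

Infra = {Hira, Xiulan}

From (3): Yara ∉ Strategy.
From (8): Hira ∈ Infra.
From (10): Mika ∉ Ops.
(7) (exactly one): Xiulan ∈ Strategy.
(5) with Xiulan ∈ Strategy: Xiulan ∈ Infra.
Suppose Mika ∈ Infra: no assignment then satisfies all the clues, so Mika ∉ Infra.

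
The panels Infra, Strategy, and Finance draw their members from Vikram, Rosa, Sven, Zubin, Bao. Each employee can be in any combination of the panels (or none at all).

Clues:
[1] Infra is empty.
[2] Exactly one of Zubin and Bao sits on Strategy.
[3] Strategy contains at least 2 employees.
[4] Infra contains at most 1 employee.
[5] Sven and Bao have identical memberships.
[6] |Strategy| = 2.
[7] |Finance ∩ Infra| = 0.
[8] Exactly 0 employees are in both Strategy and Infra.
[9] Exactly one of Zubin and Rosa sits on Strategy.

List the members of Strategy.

(1): Infra already has 0, so the rest are out.
Suppose Vikram ∉ Strategy: no assignment then satisfies all the clues, so Vikram ∈ Strategy.

Strategy = {Vikram, Zubin}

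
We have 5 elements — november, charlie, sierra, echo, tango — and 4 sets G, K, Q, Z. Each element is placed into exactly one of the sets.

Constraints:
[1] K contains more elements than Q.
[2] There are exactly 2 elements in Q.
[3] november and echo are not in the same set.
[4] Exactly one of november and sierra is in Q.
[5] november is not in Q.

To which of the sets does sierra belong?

From (5): november ∉ Q.
(4) (exactly one): sierra ∈ Q.

sierra: Q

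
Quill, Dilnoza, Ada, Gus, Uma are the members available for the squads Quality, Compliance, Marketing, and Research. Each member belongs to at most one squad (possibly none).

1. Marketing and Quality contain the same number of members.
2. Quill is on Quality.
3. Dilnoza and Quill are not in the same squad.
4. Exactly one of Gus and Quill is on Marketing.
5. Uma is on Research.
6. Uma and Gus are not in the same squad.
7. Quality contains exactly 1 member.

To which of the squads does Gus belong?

Gus: Marketing

From (2): Quill ∈ Quality.
From (5): Uma ∈ Research.
(3): Dilnoza ∉ Quality.
(4) (exactly one): Gus ∈ Marketing.
(7): Quality already has 1, so the rest are out.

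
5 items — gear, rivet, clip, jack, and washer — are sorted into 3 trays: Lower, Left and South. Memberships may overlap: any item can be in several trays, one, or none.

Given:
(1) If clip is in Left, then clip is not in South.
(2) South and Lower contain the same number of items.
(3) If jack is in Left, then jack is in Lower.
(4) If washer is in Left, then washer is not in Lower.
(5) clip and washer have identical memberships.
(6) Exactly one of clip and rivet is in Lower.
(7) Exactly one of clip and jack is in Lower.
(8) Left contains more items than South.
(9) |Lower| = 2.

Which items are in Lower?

Lower = {jack, rivet}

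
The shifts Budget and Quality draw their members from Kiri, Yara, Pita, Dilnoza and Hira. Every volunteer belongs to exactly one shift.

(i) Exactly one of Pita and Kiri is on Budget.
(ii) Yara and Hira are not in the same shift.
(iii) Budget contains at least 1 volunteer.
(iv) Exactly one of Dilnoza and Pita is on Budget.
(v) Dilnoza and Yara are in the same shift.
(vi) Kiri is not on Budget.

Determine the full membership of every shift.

From (vi): Kiri ∉ Budget.
(i) (exactly one): Pita ∈ Budget.
(iv) (exactly one): Dilnoza ∉ Budget.
(v): Yara matches Dilnoza: Yara ∉ Budget.
Only one shift left: Kiri ∈ Quality.
Only one shift left: Yara ∈ Quality.
Only one shift left: Dilnoza ∈ Quality.
(ii): Hira ∉ Quality.
Only one shift left: Hira ∈ Budget.

Budget = {Hira, Pita}; Quality = {Dilnoza, Kiri, Yara}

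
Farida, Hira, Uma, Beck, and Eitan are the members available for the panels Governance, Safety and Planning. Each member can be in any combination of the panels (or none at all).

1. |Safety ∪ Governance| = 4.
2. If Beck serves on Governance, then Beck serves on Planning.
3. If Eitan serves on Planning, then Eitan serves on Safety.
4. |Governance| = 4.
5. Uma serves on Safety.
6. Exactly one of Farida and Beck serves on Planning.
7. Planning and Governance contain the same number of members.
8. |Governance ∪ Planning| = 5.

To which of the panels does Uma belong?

Uma: Governance, Planning, Safety

From (5): Uma ∈ Safety.
Suppose Uma ∉ Governance: no assignment then satisfies all the clues, so Uma ∈ Governance.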